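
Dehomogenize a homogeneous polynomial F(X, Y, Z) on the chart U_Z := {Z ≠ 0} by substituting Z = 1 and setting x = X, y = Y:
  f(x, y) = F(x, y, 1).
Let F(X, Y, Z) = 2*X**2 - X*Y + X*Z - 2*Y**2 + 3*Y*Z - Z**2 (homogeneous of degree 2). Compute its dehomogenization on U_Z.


f(x, y) = 2*x**2 - x*y + x - 2*y**2 + 3*y - 1

On U_Z we set Z = 1. Each monomial c·X^i·Y^j·Z^k in F becomes c·x^i·y^j·1^k = c·x^i·y^j.
Substituting Z = 1: F(X, Y, 1) = 2*x**2 - x*y + x - 2*y**2 + 3*y - 1.
Note: deg(f) ≤ deg(F) = 2; strict inequality happens when F is divisible by Z (lost terms).


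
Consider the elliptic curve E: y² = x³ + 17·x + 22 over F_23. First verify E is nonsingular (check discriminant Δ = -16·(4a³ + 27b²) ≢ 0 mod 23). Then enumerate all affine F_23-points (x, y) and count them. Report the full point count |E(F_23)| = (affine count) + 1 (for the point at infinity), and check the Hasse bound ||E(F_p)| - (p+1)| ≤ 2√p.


Affine points = {(2, 8), (2, 15), (3, 10), (3, 13), (4, 4), (4, 19), (5, 5), (5, 18), (6, 8), (6, 15), (7, 1), (7, 22), (8, 7), (8, 16), (13, 5), (13, 18), (15, 8), (15, 15), (17, 7), (17, 16), (20, 6), (20, 17), (21, 7), (21, 16), (22, 2), (22, 21)}; affine count = 26; |E(F_23)| = 27.

Discriminant check: Δ ∝ 4a³ + 27b² = 4·17³ + 27·22² = 4·4913 + 27·484 ≡ 14 (mod 23). Nonzero ⇒ E is nonsingular.
For each x ∈ F_23, compute rhs = x³ + 17·x + 22 mod 23, then count y ∈ F_23 with y² ≡ rhs.
  x = 0: rhs = 22, matching y values: none (0 points).
  x = 1: rhs = 17, matching y values: none (0 points).
  x = 2: rhs = 18, matching y values: 8, 15 (2 points).
  x = 3: rhs = 8, matching y values: 10, 13 (2 points).
  x = 4: rhs = 16, matching y values: 4, 19 (2 points).
  x = 5: rhs = 2, matching y values: 5, 18 (2 points).
  x = 6: rhs = 18, matching y values: 8, 15 (2 points).
  x = 7: rhs = 1, matching y values: 1, 22 (2 points).
  x = 8: rhs = 3, matching y values: 7, 16 (2 points).
  x = 9: rhs = 7, matching y values: none (0 points).
  x = 10: rhs = 19, matching y values: none (0 points).
  x = 11: rhs = 22, matching y values: none (0 points).
  x = 12: rhs = 22, matching y values: none (0 points).
  x = 13: rhs = 2, matching y values: 5, 18 (2 points).
  x = 14: rhs = 14, matching y values: none (0 points).
  x = 15: rhs = 18, matching y values: 8, 15 (2 points).
  x = 16: rhs = 20, matching y values: none (0 points).
  x = 17: rhs = 3, matching y values: 7, 16 (2 points).
  x = 18: rhs = 19, matching y values: none (0 points).
  x = 19: rhs = 5, matching y values: none (0 points).
  x = 20: rhs = 13, matching y values: 6, 17 (2 points).
  x = 21: rhs = 3, matching y values: 7, 16 (2 points).
  x = 22: rhs = 4, matching y values: 2, 21 (2 points).
Total affine count: 26.
Full point count |E(F_23)| = 26 + 1 = 27.
Hasse bound: |27 − (23+1)| = |3| = 3 ≤ 2√23 ≈ 9.5917 ✓.


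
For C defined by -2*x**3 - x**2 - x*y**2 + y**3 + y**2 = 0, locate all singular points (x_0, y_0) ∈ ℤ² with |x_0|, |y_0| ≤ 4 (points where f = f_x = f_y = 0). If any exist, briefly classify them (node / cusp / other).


Singular points: {(0, 0)}; classification: node.

Compute partial derivatives:
  f_x = -6*x**2 - 2*x - y**2.
  f_y = -2*x*y + 3*y**2 + 2*y.
Scan x_0 ∈ {−4, ..., 4}. For each x_0, f_y(x_0, y) is a polynomial in y; find its integer roots y ∈ {−4, ..., 4}, then test f_x and f at those candidates.
  x = -4: f_y(-4, y) = 3*y**2 + 10*y; vanishes at y ∈ {0}. (-4, 0): f_x = -88 ≠ 0.
  x = -3: f_y(-3, y) = 3*y**2 + 8*y; vanishes at y ∈ {0}. (-3, 0): f_x = -48 ≠ 0.
  x = -2: f_y(-2, y) = 3*y**2 + 6*y; vanishes at y ∈ {-2, 0}. (-2, -2): f_x = -24 ≠ 0; (-2, 0): f_x = -20 ≠ 0.
  x = -1: f_y(-1, y) = 3*y**2 + 4*y; vanishes at y ∈ {0}. (-1, 0): f_x = -4 ≠ 0.
  x = 0: f_y(0, y) = 3*y**2 + 2*y; vanishes at y ∈ {0}. (0, 0): f_x = 0, f = 0 — SINGULAR.
  x = 1: f_y(1, y) = 3*y**2; vanishes at y ∈ {0}. (1, 0): f_x = -8 ≠ 0.
  x = 2: f_y(2, y) = 3*y**2 - 2*y; vanishes at y ∈ {0}. (2, 0): f_x = -28 ≠ 0.
  x = 3: f_y(3, y) = 3*y**2 - 4*y; vanishes at y ∈ {0}. (3, 0): f_x = -60 ≠ 0.
  x = 4: f_y(4, y) = 3*y**2 - 6*y; vanishes at y ∈ {0, 2}. (4, 0): f_x = -104 ≠ 0; (4, 2): f_x = -108 ≠ 0.
Only singular point on the grid: (0, 0).
Classify: substitute x = 0 + u, y = 0 + v and expand: f = -2*u**3 - u**2 - u*v**2 + v**3 + v**2.
No constant or linear terms (consistent with a singular point). Quadratic part: -u**2 + v**2. Cubic part: -2*u**3 - u*v**2 + v**3.
The quadratic part v**2 - u**2 = (v − u)(v + u) splits into two distinct linear factors, so there are two distinct tangent lines y − 0 = ±(x − 0) — this is a node (ordinary double point).
Classification: node.


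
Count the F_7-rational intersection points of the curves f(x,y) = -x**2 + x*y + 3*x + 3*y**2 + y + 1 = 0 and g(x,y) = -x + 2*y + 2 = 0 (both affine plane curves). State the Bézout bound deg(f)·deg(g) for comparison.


Common zeros: ∅; count = 0; Bézout bound = 2.

deg(f) = 2, deg(g) = 1, so Bézout bound = 2.
Scan x ∈ F_7. For each x, list the y ∈ F_7 with f(x, y) ≡ 0 and those with g(x, y) ≡ 0 (mod 7); the common zeros in that column are the intersection.
  x = 0: f ≡ 0 at y ∈ ∅; g ≡ 0 at y ∈ {6}; common: ∅.
  x = 1: f ≡ 0 at y ∈ ∅; g ≡ 0 at y ∈ {3}; common: ∅.
  x = 2: f ≡ 0 at y ∈ {2, 4}; g ≡ 0 at y ∈ {0}; common: ∅.
  x = 3: f ≡ 0 at y ∈ {2, 6}; g ≡ 0 at y ∈ {4}; common: ∅.
  x = 4: f ≡ 0 at y ∈ ∅; g ≡ 0 at y ∈ {1}; common: ∅.
  x = 5: f ≡ 0 at y ∈ {1, 4}; g ≡ 0 at y ∈ {5}; common: ∅.
  x = 6: f ≡ 0 at y ∈ {1, 6}; g ≡ 0 at y ∈ {2}; common: ∅.
Collecting: common zeros = ∅, so the count is 0.
Comparison with the Bézout bound: 0 ≤ 2 = deg(f)·deg(g), as expected for curves with no common component (the affine F_7-count falls short of the bound because intersections may lie at infinity, over extension fields, or carry multiplicity).


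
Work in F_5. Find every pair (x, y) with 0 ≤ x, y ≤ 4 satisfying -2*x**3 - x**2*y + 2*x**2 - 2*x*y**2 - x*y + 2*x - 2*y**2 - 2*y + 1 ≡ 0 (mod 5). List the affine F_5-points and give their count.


Affine F_5-points: {(1, 1), (1, 3), (4, 4)}; count = 3.

For each of the 25 pairs (x, y) ∈ F_5², evaluate f(x, y) mod 5. Record the zeros.
  x = 0: [0↦1, 1↦2, 2↦4, 3↦2, 4↦1]  zeros at y ∈ ∅
  x = 1: [0↦3, 1↦0, 2↦4, 3↦0, 4↦3]  zeros at y ∈ {1, 3}
  x = 2: [0↦2, 1↦3, 2↦2, 3↦4, 4↦4]  zeros at y ∈ ∅
  x = 3: [0↦1, 1↦4, 2↦1, 3↦2, 4↦2]  zeros at y ∈ ∅
  x = 4: [0↦3, 1↦1, 2↦4, 3↦2, 4↦0]  zeros at y ∈ {4}
Collecting zeros: affine points = {(1, 1), (1, 3), (4, 4)}.
Total count |C(F_5)_aff| = 3.


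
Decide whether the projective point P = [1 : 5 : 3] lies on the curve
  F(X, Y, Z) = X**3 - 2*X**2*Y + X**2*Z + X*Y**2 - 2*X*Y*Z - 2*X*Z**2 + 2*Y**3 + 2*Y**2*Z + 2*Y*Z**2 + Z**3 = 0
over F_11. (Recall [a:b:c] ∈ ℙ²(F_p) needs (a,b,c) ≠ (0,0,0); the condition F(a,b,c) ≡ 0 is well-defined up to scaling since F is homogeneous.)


F(1,5,3) ≡ 4 (mod 11); P is NOT on the curve.

Evaluate F(1, 5, 3) term-by-term (mod 11).
  X**3 ↦ 1·1·1·1 = 1
  -2*X**2*Y ↦ -2·1·5·1 = -10
  X**2*Z ↦ 1·1·1·3 = 3
  X*Y**2 ↦ 1·1·25·1 = 25
  -2*X*Y*Z ↦ -2·1·5·3 = -30
  -2*X*Z**2 ↦ -2·1·1·9 = -18
  2*Y**3 ↦ 2·1·125·1 = 250
  2*Y**2*Z ↦ 2·1·25·3 = 150
  2*Y*Z**2 ↦ 2·1·5·9 = 90
  Z**3 ↦ 1·1·1·27 = 27
Sum: F(1, 5, 3) = (1) + (-10) + (3) + (25) + (-30) + (-18) + (250) + (150) + (90) + (27) = 488.
Reducing mod 11: 488 ≡ 4 (mod 11).
Since F(a, b, c) ≡ 4 ≠ 0 (mod 11), P does NOT lie on the curve.


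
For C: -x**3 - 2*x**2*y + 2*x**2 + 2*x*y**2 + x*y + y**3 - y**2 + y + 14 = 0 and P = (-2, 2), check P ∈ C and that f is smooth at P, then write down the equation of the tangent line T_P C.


Tangent line at P: 6*x - 17*y + 46 = 0.

Step 1: f(-2, 2) = 0, so P lies on C.
Step 2: partial derivatives
  f_x(x, y) = -3*x**2 - 4*x*y + 4*x + 2*y**2 + y, f_y(x, y) = -2*x**2 + 4*x*y + x + 3*y**2 - 2*y + 1.
  f_x(P) = 6, f_y(P) = -17 (gradient nonzero, so P is smooth).
Step 3: tangent line at P: 6·(x − -2) + -17·(y − 2) = 0.
Expanding: 6*x - 17*y + 46 = 0.


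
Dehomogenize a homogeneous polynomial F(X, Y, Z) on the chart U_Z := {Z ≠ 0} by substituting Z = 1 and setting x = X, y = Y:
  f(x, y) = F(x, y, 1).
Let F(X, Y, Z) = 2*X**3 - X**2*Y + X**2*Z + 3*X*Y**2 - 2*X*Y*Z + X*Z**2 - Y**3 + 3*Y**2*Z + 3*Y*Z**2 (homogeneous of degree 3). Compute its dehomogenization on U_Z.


f(x, y) = 2*x**3 - x**2*y + x**2 + 3*x*y**2 - 2*x*y + x - y**3 + 3*y**2 + 3*y

On U_Z we set Z = 1. Each monomial c·X^i·Y^j·Z^k in F becomes c·x^i·y^j·1^k = c·x^i·y^j.
Substituting Z = 1: F(X, Y, 1) = 2*x**3 - x**2*y + x**2 + 3*x*y**2 - 2*x*y + x - y**3 + 3*y**2 + 3*y.
Note: deg(f) ≤ deg(F) = 3; strict inequality happens when F is divisible by Z (lost terms).


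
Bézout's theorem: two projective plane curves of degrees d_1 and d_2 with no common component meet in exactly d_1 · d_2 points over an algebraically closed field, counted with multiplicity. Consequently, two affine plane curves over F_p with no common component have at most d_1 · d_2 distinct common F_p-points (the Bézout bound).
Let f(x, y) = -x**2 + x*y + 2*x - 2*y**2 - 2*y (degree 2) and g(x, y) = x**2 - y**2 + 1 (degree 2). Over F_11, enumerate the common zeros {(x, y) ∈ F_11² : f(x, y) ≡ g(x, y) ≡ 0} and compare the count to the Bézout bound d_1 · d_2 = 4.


Common zeros: {(0, 10)}; count = 1; Bézout bound = 4.

deg(f) = 2, deg(g) = 2, so Bézout bound = 4.
Scan x ∈ F_11. For each x, list the y ∈ F_11 with f(x, y) ≡ 0 and those with g(x, y) ≡ 0 (mod 11); the common zeros in that column are the intersection.
  x = 0: f ≡ 0 at y ∈ {0, 10}; g ≡ 0 at y ∈ {1, 10}; common: {10}.
  x = 1: f ≡ 0 at y ∈ {6, 10}; g ≡ 0 at y ∈ ∅; common: ∅.
  x = 2: f ≡ 0 at y ∈ {0}; g ≡ 0 at y ∈ {4, 7}; common: ∅.
  x = 3: f ≡ 0 at y ∈ ∅; g ≡ 0 at y ∈ ∅; common: ∅.
  x = 4: f ≡ 0 at y ∈ ∅; g ≡ 0 at y ∈ ∅; common: ∅.
  x = 5: f ≡ 0 at y ∈ ∅; g ≡ 0 at y ∈ {2, 9}; common: ∅.
  x = 6: f ≡ 0 at y ∈ {1}; g ≡ 0 at y ∈ {2, 9}; common: ∅.
  x = 7: f ≡ 0 at y ∈ {2, 6}; g ≡ 0 at y ∈ ∅; common: ∅.
  x = 8: f ≡ 0 at y ∈ {1, 2}; g ≡ 0 at y ∈ ∅; common: ∅.
  x = 9: f ≡ 0 at y ∈ ∅; g ≡ 0 at y ∈ {4, 7}; common: ∅.
  x = 10: f ≡ 0 at y ∈ ∅; g ≡ 0 at y ∈ ∅; common: ∅.
Collecting: common zeros = {(0, 10)}, so the count is 1.
Comparison with the Bézout bound: 1 ≤ 4 = deg(f)·deg(g), as expected for curves with no common component (the affine F_11-count falls short of the bound because intersections may lie at infinity, over extension fields, or carry multiplicity).


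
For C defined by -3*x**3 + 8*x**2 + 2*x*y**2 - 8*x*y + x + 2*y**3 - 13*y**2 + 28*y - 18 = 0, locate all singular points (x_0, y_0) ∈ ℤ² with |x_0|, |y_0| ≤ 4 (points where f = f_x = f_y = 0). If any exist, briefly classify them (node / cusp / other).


Singular points: {(1, 2)}; classification: node.

Compute partial derivatives:
  f_x = -9*x**2 + 16*x + 2*y**2 - 8*y + 1.
  f_y = 4*x*y - 8*x + 6*y**2 - 26*y + 28.
Scan x_0 ∈ {−4, ..., 4}. For each x_0, f_y(x_0, y) is a polynomial in y; find its integer roots y ∈ {−4, ..., 4}, then test f_x and f at those candidates.
  x = -4: f_y(-4, y) = 6*y**2 - 42*y + 60; vanishes at y ∈ {2}. (-4, 2): f_x = -215 ≠ 0.
  x = -3: f_y(-3, y) = 6*y**2 - 38*y + 52; vanishes at y ∈ {2}. (-3, 2): f_x = -136 ≠ 0.
  x = -2: f_y(-2, y) = 6*y**2 - 34*y + 44; vanishes at y ∈ {2}. (-2, 2): f_x = -75 ≠ 0.
  x = -1: f_y(-1, y) = 6*y**2 - 30*y + 36; vanishes at y ∈ {2, 3}. (-1, 2): f_x = -32 ≠ 0; (-1, 3): f_x = -30 ≠ 0.
  x = 0: f_y(0, y) = 6*y**2 - 26*y + 28; vanishes at y ∈ {2}. (0, 2): f_x = -7 ≠ 0.
  x = 1: f_y(1, y) = 6*y**2 - 22*y + 20; vanishes at y ∈ {2}. (1, 2): f_x = 0, f = 0 — SINGULAR.
  x = 2: f_y(2, y) = 6*y**2 - 18*y + 12; vanishes at y ∈ {1, 2}. (2, 1): f_x = -9 ≠ 0; (2, 2): f_x = -11 ≠ 0.
  x = 3: f_y(3, y) = 6*y**2 - 14*y + 4; vanishes at y ∈ {2}. (3, 2): f_x = -40 ≠ 0.
  x = 4: f_y(4, y) = 6*y**2 - 10*y - 4; vanishes at y ∈ {2}. (4, 2): f_x = -87 ≠ 0.
Only singular point on the grid: (1, 2).
Classify: substitute x = 1 + u, y = 2 + v and expand: f = -3*u**3 - u**2 + 2*u*v**2 + 2*v**3 + v**2.
No constant or linear terms (consistent with a singular point). Quadratic part: -u**2 + v**2. Cubic part: -3*u**3 + 2*u*v**2 + 2*v**3.
The quadratic part v**2 - u**2 = (v − u)(v + u) splits into two distinct linear factors, so there are two distinct tangent lines y − 2 = ±(x − 1) — this is a node (ordinary double point).
Classification: node.


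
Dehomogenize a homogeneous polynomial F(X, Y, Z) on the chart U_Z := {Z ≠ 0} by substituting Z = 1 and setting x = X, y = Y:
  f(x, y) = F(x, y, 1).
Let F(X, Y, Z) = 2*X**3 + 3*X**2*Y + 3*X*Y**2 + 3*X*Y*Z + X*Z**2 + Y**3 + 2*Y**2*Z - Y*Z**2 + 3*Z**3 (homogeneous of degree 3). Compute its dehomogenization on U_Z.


f(x, y) = 2*x**3 + 3*x**2*y + 3*x*y**2 + 3*x*y + x + y**3 + 2*y**2 - y + 3

On U_Z we set Z = 1. Each monomial c·X^i·Y^j·Z^k in F becomes c·x^i·y^j·1^k = c·x^i·y^j.
Substituting Z = 1: F(X, Y, 1) = 2*x**3 + 3*x**2*y + 3*x*y**2 + 3*x*y + x + y**3 + 2*y**2 - y + 3.
Note: deg(f) ≤ deg(F) = 3; strict inequality happens when F is divisible by Z (lost terms).


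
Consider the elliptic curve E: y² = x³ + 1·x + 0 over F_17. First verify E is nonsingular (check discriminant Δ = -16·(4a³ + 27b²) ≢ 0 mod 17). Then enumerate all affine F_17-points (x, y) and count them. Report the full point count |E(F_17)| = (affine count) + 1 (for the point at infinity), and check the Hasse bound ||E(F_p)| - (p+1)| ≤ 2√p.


Affine points = {(0, 0), (1, 6), (1, 11), (3, 8), (3, 9), (4, 0), (6, 1), (6, 16), (11, 4), (11, 13), (13, 0), (14, 2), (14, 15), (16, 7), (16, 10)}; affine count = 15; |E(F_17)| = 16.

Discriminant check: Δ ∝ 4a³ + 27b² = 4·1³ + 27·0² = 4·1 + 27·0 ≡ 4 (mod 17). Nonzero ⇒ E is nonsingular.
For each x ∈ F_17, compute rhs = x³ + 1·x + 0 mod 17, then count y ∈ F_17 with y² ≡ rhs.
  x = 0: rhs = 0, matching y values: 0 (1 points).
  x = 1: rhs = 2, matching y values: 6, 11 (2 points).
  x = 2: rhs = 10, matching y values: none (0 points).
  x = 3: rhs = 13, matching y values: 8, 9 (2 points).
  x = 4: rhs = 0, matching y values: 0 (1 points).
  x = 5: rhs = 11, matching y values: none (0 points).
  x = 6: rhs = 1, matching y values: 1, 16 (2 points).
  x = 7: rhs = 10, matching y values: none (0 points).
  x = 8: rhs = 10, matching y values: none (0 points).
  x = 9: rhs = 7, matching y values: none (0 points).
  x = 10: rhs = 7, matching y values: none (0 points).
  x = 11: rhs = 16, matching y values: 4, 13 (2 points).
  x = 12: rhs = 6, matching y values: none (0 points).
  x = 13: rhs = 0, matching y values: 0 (1 points).
  x = 14: rhs = 4, matching y values: 2, 15 (2 points).
  x = 15: rhs = 7, matching y values: none (0 points).
  x = 16: rhs = 15, matching y values: 7, 10 (2 points).
Total affine count: 15.
Full point count |E(F_17)| = 15 + 1 = 16.
Hasse bound: |16 − (17+1)| = |-2| = 2 ≤ 2√17 ≈ 8.2462 ✓.


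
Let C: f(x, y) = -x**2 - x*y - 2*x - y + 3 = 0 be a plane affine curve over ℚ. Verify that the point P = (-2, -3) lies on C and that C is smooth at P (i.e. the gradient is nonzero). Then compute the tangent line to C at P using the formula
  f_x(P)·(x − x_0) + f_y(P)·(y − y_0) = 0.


Tangent line at P: 5*x + y + 13 = 0.

Step 1: f(-2, -3) = 0, so P lies on C.
Step 2: partial derivatives
  f_x(x, y) = -2*x - y - 2, f_y(x, y) = -x - 1.
  f_x(P) = 5, f_y(P) = 1 (gradient nonzero, so P is smooth).
Step 3: tangent line at P: 5·(x − -2) + 1·(y − -3) = 0.
Expanding: 5*x + y + 13 = 0.


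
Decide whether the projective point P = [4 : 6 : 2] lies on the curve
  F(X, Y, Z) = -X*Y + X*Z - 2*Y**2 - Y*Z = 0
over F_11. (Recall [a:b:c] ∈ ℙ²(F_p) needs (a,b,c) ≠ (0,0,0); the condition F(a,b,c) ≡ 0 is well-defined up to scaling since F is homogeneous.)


F(4,6,2) ≡ 10 (mod 11); P is NOT on the curve.

Evaluate F(4, 6, 2) term-by-term (mod 11).
  -X*Y ↦ -1·4·6·1 = -24
  X*Z ↦ 1·4·1·2 = 8
  -2*Y**2 ↦ -2·1·36·1 = -72
  -Y*Z ↦ -1·1·6·2 = -12
Sum: F(4, 6, 2) = (-24) + (8) + (-72) + (-12) = -100.
Reducing mod 11: -100 ≡ 10 (mod 11).
Since F(a, b, c) ≡ 10 ≠ 0 (mod 11), P does NOT lie on the curve.


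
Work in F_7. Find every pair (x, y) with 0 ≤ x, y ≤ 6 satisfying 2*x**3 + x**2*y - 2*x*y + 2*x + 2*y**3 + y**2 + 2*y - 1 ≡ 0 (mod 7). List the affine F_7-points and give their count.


Affine F_7-points: {(1, 1), (4, 2), (5, 0)}; count = 3.

For each of the 49 pairs (x, y) ∈ F_7², evaluate f(x, y) mod 7. Record the zeros.
  x = 0: [0↦6, 1↦4, 2↦2, 3↦5, 4↦4, 5↦4, 6↦3]  zeros at y ∈ ∅
  x = 1: [0↦3, 1↦0, 2↦4, 3↦6, 4↦4, 5↦3, 6↦1]  zeros at y ∈ {1}
  x = 2: [0↦5, 1↦3, 2↦1, 3↦4, 4↦3, 5↦3, 6↦2]  zeros at y ∈ ∅
  x = 3: [0↦3, 1↦4, 2↦5, 3↦4, 4↦6, 5↦2, 6↦4]  zeros at y ∈ ∅
  x = 4: [0↦2, 1↦1, 2↦0, 3↦4, 4↦4, 5↦5, 6↦5]  zeros at y ∈ {2}
  x = 5: [0↦0, 1↦6, 2↦5, 3↦2, 4↦2, 5↦3, 6↦3]  zeros at y ∈ {0}
  x = 6: [0↦2, 1↦3, 2↦4, 3↦3, 4↦5, 5↦1, 6↦3]  zeros at y ∈ ∅
Collecting zeros: affine points = {(1, 1), (4, 2), (5, 0)}.
Total count |C(F_7)_aff| = 3.


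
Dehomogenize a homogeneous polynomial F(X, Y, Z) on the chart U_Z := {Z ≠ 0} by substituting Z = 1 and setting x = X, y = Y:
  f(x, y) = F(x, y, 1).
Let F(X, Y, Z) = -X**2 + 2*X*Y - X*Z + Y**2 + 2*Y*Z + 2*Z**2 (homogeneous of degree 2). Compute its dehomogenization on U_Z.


f(x, y) = -x**2 + 2*x*y - x + y**2 + 2*y + 2

On U_Z we set Z = 1. Each monomial c·X^i·Y^j·Z^k in F becomes c·x^i·y^j·1^k = c·x^i·y^j.
Substituting Z = 1: F(X, Y, 1) = -x**2 + 2*x*y - x + y**2 + 2*y + 2.
Note: deg(f) ≤ deg(F) = 2; strict inequality happens when F is divisible by Z (lost terms).


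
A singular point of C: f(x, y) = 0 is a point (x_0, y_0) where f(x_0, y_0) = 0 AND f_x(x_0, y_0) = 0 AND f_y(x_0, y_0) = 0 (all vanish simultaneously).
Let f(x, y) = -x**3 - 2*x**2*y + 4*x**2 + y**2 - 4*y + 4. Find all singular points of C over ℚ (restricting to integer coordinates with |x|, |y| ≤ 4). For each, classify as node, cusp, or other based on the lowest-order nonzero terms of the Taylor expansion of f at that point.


Singular points: {(0, 2)}; classification: cusp.

Compute partial derivatives:
  f_x = -3*x**2 - 4*x*y + 8*x.
  f_y = -2*x**2 + 2*y - 4.
Scan x_0 ∈ {−4, ..., 4}. For each x_0, f_y(x_0, y) is a polynomial in y; find its integer roots y ∈ {−4, ..., 4}, then test f_x and f at those candidates.
  x = -4: f_y(-4, y) = 2*y - 36; no integer root y with |y| ≤ 4.
  x = -3: f_y(-3, y) = 2*y - 22; no integer root y with |y| ≤ 4.
  x = -2: f_y(-2, y) = 2*y - 12; no integer root y with |y| ≤ 4.
  x = -1: f_y(-1, y) = 2*y - 6; vanishes at y ∈ {3}. (-1, 3): f_x = 1 ≠ 0.
  x = 0: f_y(0, y) = 2*y - 4; vanishes at y ∈ {2}. (0, 2): f_x = 0, f = 0 — SINGULAR.
  x = 1: f_y(1, y) = 2*y - 6; vanishes at y ∈ {3}. (1, 3): f_x = -7 ≠ 0.
  x = 2: f_y(2, y) = 2*y - 12; no integer root y with |y| ≤ 4.
  x = 3: f_y(3, y) = 2*y - 22; no integer root y with |y| ≤ 4.
  x = 4: f_y(4, y) = 2*y - 36; no integer root y with |y| ≤ 4.
Only singular point on the grid: (0, 2).
Classify: substitute x = 0 + u, y = 2 + v and expand: f = -u**3 - 2*u**2*v + v**2.
No constant or linear terms (consistent with a singular point). Quadratic part: v**2. Cubic part: -u**3 - 2*u**2*v.
The quadratic part v**2 is a perfect square, so there is a single (double) tangent line v = 0, i.e. y = 2. Restricting the cubic part to that line (v = 0) leaves -u**3 ≠ 0, so f is not divisible by v and the branch is v² ≈ u**3 to lowest order — this is a cusp.
Classification: cusp.


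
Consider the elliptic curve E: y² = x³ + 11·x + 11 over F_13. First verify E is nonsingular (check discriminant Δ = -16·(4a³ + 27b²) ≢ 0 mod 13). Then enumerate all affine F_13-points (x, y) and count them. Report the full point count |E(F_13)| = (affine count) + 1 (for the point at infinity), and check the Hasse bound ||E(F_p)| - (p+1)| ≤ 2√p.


Affine points = {(1, 6), (1, 7), (5, 3), (5, 10), (8, 0), (10, 4), (10, 9), (12, 5), (12, 8)}; affine count = 9; |E(F_13)| = 10.

Discriminant check: Δ ∝ 4a³ + 27b² = 4·11³ + 27·11² = 4·1331 + 27·121 ≡ 11 (mod 13). Nonzero ⇒ E is nonsingular.
For each x ∈ F_13, compute rhs = x³ + 11·x + 11 mod 13, then count y ∈ F_13 with y² ≡ rhs.
  x = 0: rhs = 11, matching y values: none (0 points).
  x = 1: rhs = 10, matching y values: 6, 7 (2 points).
  x = 2: rhs = 2, matching y values: none (0 points).
  x = 3: rhs = 6, matching y values: none (0 points).
  x = 4: rhs = 2, matching y values: none (0 points).
  x = 5: rhs = 9, matching y values: 3, 10 (2 points).
  x = 6: rhs = 7, matching y values: none (0 points).
  x = 7: rhs = 2, matching y values: none (0 points).
  x = 8: rhs = 0, matching y values: 0 (1 points).
  x = 9: rhs = 7, matching y values: none (0 points).
  x = 10: rhs = 3, matching y values: 4, 9 (2 points).
  x = 11: rhs = 7, matching y values: none (0 points).
  x = 12: rhs = 12, matching y values: 5, 8 (2 points).
Total affine count: 9.
Full point count |E(F_13)| = 9 + 1 = 10.
Hasse bound: |10 − (13+1)| = |-4| = 4 ≤ 2√13 ≈ 7.2111 ✓.


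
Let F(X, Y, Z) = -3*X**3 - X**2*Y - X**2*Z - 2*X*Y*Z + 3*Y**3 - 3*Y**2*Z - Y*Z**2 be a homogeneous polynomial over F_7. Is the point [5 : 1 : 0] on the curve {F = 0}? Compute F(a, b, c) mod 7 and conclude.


F(5,1,0) ≡ 2 (mod 7); P is NOT on the curve.

Evaluate F(5, 1, 0) term-by-term (mod 7).
  -3*X**3 ↦ -3·125·1·1 = -375
  -X**2*Y ↦ -1·25·1·1 = -25
  -X**2*Z ↦ -1·25·1·0 = 0
  -2*X*Y*Z ↦ -2·5·1·0 = 0
  3*Y**3 ↦ 3·1·1·1 = 3
  -3*Y**2*Z ↦ -3·1·1·0 = 0
  -Y*Z**2 ↦ -1·1·1·0 = 0
Sum: F(5, 1, 0) = (-375) + (-25) + (0) + (0) + (3) + (0) + (0) = -397.
Reducing mod 7: -397 ≡ 2 (mod 7).
Since F(a, b, c) ≡ 2 ≠ 0 (mod 7), P does NOT lie on the curve.


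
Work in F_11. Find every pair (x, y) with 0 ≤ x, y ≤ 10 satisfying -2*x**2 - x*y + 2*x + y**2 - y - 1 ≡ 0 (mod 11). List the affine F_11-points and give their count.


Affine F_11-points: {(0, 4), (0, 8), (4, 7), (4, 9), (8, 1), (8, 8), (9, 1), (9, 9), (10, 4), (10, 7)}; count = 10.

For each of the 121 pairs (x, y) ∈ F_11², evaluate f(x, y) mod 11. Record the zeros.
  x = 0: [0↦10, 1↦10, 2↦1, 3↦5, 4↦0, 5↦8, 6↦7, 7↦8, 8↦0, 9↦5, 10↦1]  zeros at y ∈ {4, 8}
  x = 1: [0↦10, 1↦9, 2↦10, 3↦2, 4↦7, 5↦3, 6↦1, 7↦1, 8↦3, 9↦7, 10↦2]  zeros at y ∈ ∅
  x = 2: [0↦6, 1↦4, 2↦4, 3↦6, 4↦10, 5↦5, 6↦2, 7↦1, 8↦2, 9↦5, 10↦10]  zeros at y ∈ ∅
  x = 3: [0↦9, 1↦6, 2↦5, 3↦6, 4↦9, 5↦3, 6↦10, 7↦8, 8↦8, 9↦10, 10↦3]  zeros at y ∈ ∅
  x = 4: [0↦8, 1↦4, 2↦2, 3↦2, 4↦4, 5↦8, 6↦3, 7↦0, 8↦10, 9↦0, 10↦3]  zeros at y ∈ {7, 9}
  x = 5: [0↦3, 1↦9, 2↦6, 3↦5, 4↦6, 5↦9, 6↦3, 7↦10, 8↦8, 9↦8, 10↦10]  zeros at y ∈ ∅
  x = 6: [0↦5, 1↦10, 2↦6, 3↦4, 4↦4, 5↦6, 6↦10, 7↦5, 8↦2, 9↦1, 10↦2]  zeros at y ∈ ∅
  x = 7: [0↦3, 1↦7, 2↦2, 3↦10, 4↦9, 5↦10, 6↦2, 7↦7, 8↦3, 9↦1, 10↦1]  zeros at y ∈ ∅
  x = 8: [0↦8, 1↦0, 2↦5, 3↦1, 4↦10, 5↦10, 6↦1, 7↦5, 8↦0, 9↦8, 10↦7]  zeros at y ∈ {1, 8}
  x = 9: [0↦9, 1↦0, 2↦4, 3↦10, 4↦7, 5↦6, 6↦7, 7↦10, 8↦4, 9↦0, 10↦9]  zeros at y ∈ {1, 9}
  x = 10: [0↦6, 1↦7, 2↦10, 3↦4, 4↦0, 5↦9, 6↦9, 7↦0, 8↦4, 9↦10, 10↦7]  zeros at y ∈ {4, 7}
Collecting zeros: affine points = {(0, 4), (0, 8), (4, 7), (4, 9), (8, 1), (8, 8), (9, 1), (9, 9), (10, 4), (10, 7)}.
Total count |C(F_11)_aff| = 10.


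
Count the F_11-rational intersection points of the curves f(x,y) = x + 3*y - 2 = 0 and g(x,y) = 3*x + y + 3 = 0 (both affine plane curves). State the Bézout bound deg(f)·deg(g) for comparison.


Common zeros: {(0, 8)}; count = 1; Bézout bound = 1.

deg(f) = 1, deg(g) = 1, so Bézout bound = 1.
Scan x ∈ F_11. For each x, list the y ∈ F_11 with f(x, y) ≡ 0 and those with g(x, y) ≡ 0 (mod 11); the common zeros in that column are the intersection.
  x = 0: f ≡ 0 at y ∈ {8}; g ≡ 0 at y ∈ {8}; common: {8}.
  x = 1: f ≡ 0 at y ∈ {4}; g ≡ 0 at y ∈ {5}; common: ∅.
  x = 2: f ≡ 0 at y ∈ {0}; g ≡ 0 at y ∈ {2}; common: ∅.
  x = 3: f ≡ 0 at y ∈ {7}; g ≡ 0 at y ∈ {10}; common: ∅.
  x = 4: f ≡ 0 at y ∈ {3}; g ≡ 0 at y ∈ {7}; common: ∅.
  x = 5: f ≡ 0 at y ∈ {10}; g ≡ 0 at y ∈ {4}; common: ∅.
  x = 6: f ≡ 0 at y ∈ {6}; g ≡ 0 at y ∈ {1}; common: ∅.
  x = 7: f ≡ 0 at y ∈ {2}; g ≡ 0 at y ∈ {9}; common: ∅.
  x = 8: f ≡ 0 at y ∈ {9}; g ≡ 0 at y ∈ {6}; common: ∅.
  x = 9: f ≡ 0 at y ∈ {5}; g ≡ 0 at y ∈ {3}; common: ∅.
  x = 10: f ≡ 0 at y ∈ {1}; g ≡ 0 at y ∈ {0}; common: ∅.
Collecting: common zeros = {(0, 8)}, so the count is 1.
Comparison with the Bézout bound: 1 ≤ 1 = deg(f)·deg(g), as expected for curves with no common component (the bound is attained).


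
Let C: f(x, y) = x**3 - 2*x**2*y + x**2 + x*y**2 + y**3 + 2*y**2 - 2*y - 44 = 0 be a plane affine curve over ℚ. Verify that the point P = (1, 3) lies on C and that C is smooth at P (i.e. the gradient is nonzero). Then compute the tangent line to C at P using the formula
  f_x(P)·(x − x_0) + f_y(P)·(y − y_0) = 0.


Tangent line at P: 2*x + 41*y - 125 = 0.

Step 1: f(1, 3) = 0, so P lies on C.
Step 2: partial derivatives
  f_x(x, y) = 3*x**2 - 4*x*y + 2*x + y**2, f_y(x, y) = -2*x**2 + 2*x*y + 3*y**2 + 4*y - 2.
  f_x(P) = 2, f_y(P) = 41 (gradient nonzero, so P is smooth).
Step 3: tangent line at P: 2·(x − 1) + 41·(y − 3) = 0.
Expanding: 2*x + 41*y - 125 = 0.


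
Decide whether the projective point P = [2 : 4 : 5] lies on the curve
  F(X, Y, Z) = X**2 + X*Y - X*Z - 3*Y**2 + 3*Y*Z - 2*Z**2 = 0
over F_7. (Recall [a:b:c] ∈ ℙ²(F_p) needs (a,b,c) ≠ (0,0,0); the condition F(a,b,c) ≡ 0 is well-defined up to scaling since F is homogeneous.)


F(2,4,5) ≡ 6 (mod 7); P is NOT on the curve.

Evaluate F(2, 4, 5) term-by-term (mod 7).
  X**2 ↦ 1·4·1·1 = 4
  X*Y ↦ 1·2·4·1 = 8
  -X*Z ↦ -1·2·1·5 = -10
  -3*Y**2 ↦ -3·1·16·1 = -48
  3*Y*Z ↦ 3·1·4·5 = 60
  -2*Z**2 ↦ -2·1·1·25 = -50
Sum: F(2, 4, 5) = (4) + (8) + (-10) + (-48) + (60) + (-50) = -36.
Reducing mod 7: -36 ≡ 6 (mod 7).
Since F(a, b, c) ≡ 6 ≠ 0 (mod 7), P does NOT lie on the curve.


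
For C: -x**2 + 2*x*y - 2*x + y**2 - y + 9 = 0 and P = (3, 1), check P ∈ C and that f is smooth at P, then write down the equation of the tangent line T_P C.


Tangent line at P: -6*x + 7*y + 11 = 0.

Step 1: f(3, 1) = 0, so P lies on C.
Step 2: partial derivatives
  f_x(x, y) = -2*x + 2*y - 2, f_y(x, y) = 2*x + 2*y - 1.
  f_x(P) = -6, f_y(P) = 7 (gradient nonzero, so P is smooth).
Step 3: tangent line at P: -6·(x − 3) + 7·(y − 1) = 0.
Expanding: -6*x + 7*y + 11 = 0.


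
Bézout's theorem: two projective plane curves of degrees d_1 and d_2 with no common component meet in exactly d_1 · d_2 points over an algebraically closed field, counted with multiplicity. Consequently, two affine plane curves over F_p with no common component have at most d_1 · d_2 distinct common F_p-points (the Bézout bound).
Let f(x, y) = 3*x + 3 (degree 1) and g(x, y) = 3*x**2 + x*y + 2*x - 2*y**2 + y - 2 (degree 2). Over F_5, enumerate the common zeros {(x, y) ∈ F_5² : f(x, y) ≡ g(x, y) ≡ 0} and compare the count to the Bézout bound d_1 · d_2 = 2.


Common zeros: ∅; count = 0; Bézout bound = 2.

deg(f) = 1, deg(g) = 2, so Bézout bound = 2.
Scan x ∈ F_5. For each x, list the y ∈ F_5 with f(x, y) ≡ 0 and those with g(x, y) ≡ 0 (mod 5); the common zeros in that column are the intersection.
  x = 0: f ≡ 0 at y ∈ ∅; g ≡ 0 at y ∈ {4}; common: ∅.
  x = 1: f ≡ 0 at y ∈ ∅; g ≡ 0 at y ∈ ∅; common: ∅.
  x = 2: f ≡ 0 at y ∈ ∅; g ≡ 0 at y ∈ {1, 3}; common: ∅.
  x = 3: f ≡ 0 at y ∈ ∅; g ≡ 0 at y ∈ {3, 4}; common: ∅.
  x = 4: f ≡ 0 at y ∈ {0, 1, 2, 3, 4}; g ≡ 0 at y ∈ ∅; common: ∅.
Collecting: common zeros = ∅, so the count is 0.
Comparison with the Bézout bound: 0 ≤ 2 = deg(f)·deg(g), as expected for curves with no common component (the affine F_5-count falls short of the bound because intersections may lie at infinity, over extension fields, or carry multiplicity).


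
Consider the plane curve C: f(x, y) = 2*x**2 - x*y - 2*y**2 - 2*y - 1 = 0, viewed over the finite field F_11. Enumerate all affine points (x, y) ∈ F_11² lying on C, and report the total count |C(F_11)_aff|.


Affine F_11-points: {(4, 2), (4, 6), (5, 4), (5, 9), (6, 8), (6, 10), (8, 2), (8, 4), (9, 3), (9, 8), (10, 6), (10, 10)}; count = 12.

For each of the 121 pairs (x, y) ∈ F_11², evaluate f(x, y) mod 11. Record the zeros.
  x = 0: [0↦10, 1↦6, 2↦9, 3↦8, 4↦3, 5↦5, 6↦3, 7↦8, 8↦9, 9↦6, 10↦10]  zeros at y ∈ ∅
  x = 1: [0↦1, 1↦7, 2↦9, 3↦7, 4↦1, 5↦2, 6↦10, 7↦3, 8↦3, 9↦10, 10↦2]  zeros at y ∈ ∅
  x = 2: [0↦7, 1↦1, 2↦2, 3↦10, 4↦3, 5↦3, 6↦10, 7↦2, 8↦1, 9↦7, 10↦9]  zeros at y ∈ ∅
  x = 3: [0↦6, 1↦10, 2↦10, 3↦6, 4↦9, 5↦8, 6↦3, 7↦5, 8↦3, 9↦8, 10↦9]  zeros at y ∈ ∅
  x = 4: [0↦9, 1↦1, 2↦0, 3↦6, 4↦8, 5↦6, 6↦0, 7↦1, 8↦9, 9↦2, 10↦2]  zeros at y ∈ {2, 6}
  x = 5: [0↦5, 1↦7, 2↦5, 3↦10, 4↦0, 5↦8, 6↦1, 7↦1, 8↦8, 9↦0, 10↦10]  zeros at y ∈ {4, 9}
  x = 6: [0↦5, 1↦6, 2↦3, 3↦7, 4↦7, 5↦3, 6↦6, 7↦5, 8↦0, 9↦2, 10↦0]  zeros at y ∈ {8, 10}
  x = 7: [0↦9, 1↦9, 2↦5, 3↦8, 4↦7, 5↦2, 6↦4, 7↦2, 8↦7, 9↦8, 10↦5]  zeros at y ∈ ∅
  x = 8: [0↦6, 1↦5, 2↦0, 3↦2, 4↦0, 5↦5, 6↦6, 7↦3, 8↦7, 9↦7, 10↦3]  zeros at y ∈ {2, 4}
  x = 9: [0↦7, 1↦5, 2↦10, 3↦0, 4↦8, 5↦1, 6↦1, 7↦8, 8↦0, 9↦10, 10↦5]  zeros at y ∈ {3, 8}
  x = 10: [0↦1, 1↦9, 2↦2, 3↦2, 4↦9, 5↦1, 6↦0, 7↦6, 8↦8, 9↦6, 10↦0]  zeros at y ∈ {6, 10}
Collecting zeros: affine points = {(4, 2), (4, 6), (5, 4), (5, 9), (6, 8), (6, 10), (8, 2), (8, 4), (9, 3), (9, 8), (10, 6), (10, 10)}.
Total count |C(F_11)_aff| = 12.


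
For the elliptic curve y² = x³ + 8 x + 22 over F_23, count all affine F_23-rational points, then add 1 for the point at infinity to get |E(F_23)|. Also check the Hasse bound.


Affine points = {(1, 10), (1, 13), (2, 0), (3, 2), (3, 21), (4, 7), (4, 16), (5, 7), (5, 16), (8, 0), (9, 8), (9, 15), (12, 11), (12, 12), (13, 0), (14, 7), (14, 16), (18, 8), (18, 15), (19, 8), (19, 15), (22, 6), (22, 17)}; affine count = 23; |E(F_23)| = 24.

Discriminant check: Δ ∝ 4a³ + 27b² = 4·8³ + 27·22² = 4·512 + 27·484 ≡ 5 (mod 23). Nonzero ⇒ E is nonsingular.
For each x ∈ F_23, compute rhs = x³ + 8·x + 22 mod 23, then count y ∈ F_23 with y² ≡ rhs.
  x = 0: rhs = 22, matching y values: none (0 points).
  x = 1: rhs = 8, matching y values: 10, 13 (2 points).
  x = 2: rhs = 0, matching y values: 0 (1 points).
  x = 3: rhs = 4, matching y values: 2, 21 (2 points).
  x = 4: rhs = 3, matching y values: 7, 16 (2 points).
  x = 5: rhs = 3, matching y values: 7, 16 (2 points).
  x = 6: rhs = 10, matching y values: none (0 points).
  x = 7: rhs = 7, matching y values: none (0 points).
  x = 8: rhs = 0, matching y values: 0 (1 points).
  x = 9: rhs = 18, matching y values: 8, 15 (2 points).
  x = 10: rhs = 21, matching y values: none (0 points).
  x = 11: rhs = 15, matching y values: none (0 points).
  x = 12: rhs = 6, matching y values: 11, 12 (2 points).
  x = 13: rhs = 0, matching y values: 0 (1 points).
  x = 14: rhs = 3, matching y values: 7, 16 (2 points).
  x = 15: rhs = 21, matching y values: none (0 points).
  x = 16: rhs = 14, matching y values: none (0 points).
  x = 17: rhs = 11, matching y values: none (0 points).
  x = 18: rhs = 18, matching y values: 8, 15 (2 points).
  x = 19: rhs = 18, matching y values: 8, 15 (2 points).
  x = 20: rhs = 17, matching y values: none (0 points).
  x = 21: rhs = 21, matching y values: none (0 points).
  x = 22: rhs = 13, matching y values: 6, 17 (2 points).
Total affine count: 23.
Full point count |E(F_23)| = 23 + 1 = 24.
Hasse bound: |24 − (23+1)| = |0| = 0 ≤ 2√23 ≈ 9.5917 ✓.


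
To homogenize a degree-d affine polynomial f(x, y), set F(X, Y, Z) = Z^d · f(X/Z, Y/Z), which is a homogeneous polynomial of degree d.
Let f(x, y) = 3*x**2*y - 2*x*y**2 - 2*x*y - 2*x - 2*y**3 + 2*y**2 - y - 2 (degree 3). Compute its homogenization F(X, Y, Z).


F(X, Y, Z) = 3*X**2*Y - 2*X*Y**2 - 2*X*Y*Z - 2*X*Z**2 - 2*Y**3 + 2*Y**2*Z - Y*Z**2 - 2*Z**3

deg(f) = 3.
Substitute x = X/Z, y = Y/Z into f, then multiply by Z^3.
  monomial 3·x^2·y^1 ↦ 3·X^2·Y^1·Z^0.
  monomial -2·x^1·y^2 ↦ -2·X^1·Y^2·Z^0.
  monomial -2·x^1·y^1 ↦ -2·X^1·Y^1·Z^1.
  monomial -2·x^1·y^0 ↦ -2·X^1·Y^0·Z^2.
  monomial -2·x^0·y^3 ↦ -2·X^0·Y^3·Z^0.
  monomial 2·x^0·y^2 ↦ 2·X^0·Y^2·Z^1.
  monomial -1·x^0·y^1 ↦ -1·X^0·Y^1·Z^2.
  monomial -2·x^0·y^0 ↦ -2·X^0·Y^0·Z^3.
Collecting: F(X, Y, Z) = 3*X**2*Y - 2*X*Y**2 - 2*X*Y*Z - 2*X*Z**2 - 2*Y**3 + 2*Y**2*Z - Y*Z**2 - 2*Z**3.


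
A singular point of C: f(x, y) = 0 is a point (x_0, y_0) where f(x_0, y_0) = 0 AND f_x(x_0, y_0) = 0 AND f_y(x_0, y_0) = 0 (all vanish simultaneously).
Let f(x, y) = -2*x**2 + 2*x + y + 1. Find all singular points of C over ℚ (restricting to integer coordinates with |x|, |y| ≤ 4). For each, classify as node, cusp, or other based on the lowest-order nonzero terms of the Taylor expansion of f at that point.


No singular points in the scanned grid; C is smooth there.

Compute partial derivatives:
  f_x = 2 - 4*x.
  f_y = 1.
f_y = 1 is a nonzero constant, so f_y never vanishes: no point (x, y) can satisfy f = f_x = f_y = 0. In particular no (x, y) ∈ {−4, ..., 4}² is singular; the curve is smooth.


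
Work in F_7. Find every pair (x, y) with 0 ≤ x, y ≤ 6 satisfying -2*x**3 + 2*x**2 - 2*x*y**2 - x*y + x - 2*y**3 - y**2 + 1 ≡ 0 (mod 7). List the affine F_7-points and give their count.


Affine F_7-points: {(1, 2), (2, 1), (4, 0), (4, 3), (5, 4)}; count = 5.

For each of the 49 pairs (x, y) ∈ F_7², evaluate f(x, y) mod 7. Record the zeros.
  x = 0: [0↦1, 1↦5, 2↦2, 3↦1, 4↦4, 5↦6, 6↦2]  zeros at y ∈ ∅
  x = 1: [0↦2, 1↦3, 2↦0, 3↦2, 4↦4, 5↦1, 6↦2]  zeros at y ∈ {2}
  x = 2: [0↦2, 1↦0, 2↦4, 3↦2, 4↦3, 5↦2, 6↦1]  zeros at y ∈ {1}
  x = 3: [0↦3, 1↦5, 2↦2, 3↦3, 4↦3, 5↦4, 6↦1]  zeros at y ∈ ∅
  x = 4: [0↦0, 1↦6, 2↦3, 3↦0, 4↦6, 5↦2, 6↦4]  zeros at y ∈ {0, 3}
  x = 5: [0↦2, 1↦5, 2↦2, 3↦2, 4↦0, 5↦5, 6↦5]  zeros at y ∈ {4}
  x = 6: [0↦4, 1↦4, 2↦1, 3↦4, 4↦1, 5↦1, 6↦6]  zeros at y ∈ ∅
Collecting zeros: affine points = {(1, 2), (2, 1), (4, 0), (4, 3), (5, 4)}.
Total count |C(F_7)_aff| = 5.


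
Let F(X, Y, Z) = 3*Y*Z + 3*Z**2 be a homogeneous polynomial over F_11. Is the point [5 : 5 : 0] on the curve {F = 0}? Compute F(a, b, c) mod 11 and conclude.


F(5,5,0) ≡ 0 (mod 11); P is on the curve.

Evaluate F(5, 5, 0) term-by-term (mod 11).
  3*Y*Z ↦ 3·1·5·0 = 0
  3*Z**2 ↦ 3·1·1·0 = 0
Sum: F(5, 5, 0) = (0) + (0) = 0.
Reducing mod 11: 0 ≡ 0 (mod 11).
Since F(a, b, c) ≡ 0 (mod 11), P lies on the curve.


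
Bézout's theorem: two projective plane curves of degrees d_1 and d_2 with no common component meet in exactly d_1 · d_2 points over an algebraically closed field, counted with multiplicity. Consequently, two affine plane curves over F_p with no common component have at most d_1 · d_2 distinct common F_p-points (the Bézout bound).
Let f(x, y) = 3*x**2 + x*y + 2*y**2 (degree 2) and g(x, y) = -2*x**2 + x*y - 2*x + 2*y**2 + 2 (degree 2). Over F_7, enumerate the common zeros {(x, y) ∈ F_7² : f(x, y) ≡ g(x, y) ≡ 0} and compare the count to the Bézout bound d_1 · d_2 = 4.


Common zeros: ∅; count = 0; Bézout bound = 4.

deg(f) = 2, deg(g) = 2, so Bézout bound = 4.
Scan x ∈ F_7. For each x, list the y ∈ F_7 with f(x, y) ≡ 0 and those with g(x, y) ≡ 0 (mod 7); the common zeros in that column are the intersection.
  x = 0: f ≡ 0 at y ∈ {0}; g ≡ 0 at y ∈ ∅; common: ∅.
  x = 1: f ≡ 0 at y ∈ ∅; g ≡ 0 at y ∈ ∅; common: ∅.
  x = 2: f ≡ 0 at y ∈ ∅; g ≡ 0 at y ∈ {3}; common: ∅.
  x = 3: f ≡ 0 at y ∈ ∅; g ≡ 0 at y ∈ ∅; common: ∅.
  x = 4: f ≡ 0 at y ∈ ∅; g ≡ 0 at y ∈ ∅; common: ∅.
  x = 5: f ≡ 0 at y ∈ ∅; g ≡ 0 at y ∈ ∅; common: ∅.
  x = 6: f ≡ 0 at y ∈ ∅; g ≡ 0 at y ∈ ∅; common: ∅.
Collecting: common zeros = ∅, so the count is 0.
Comparison with the Bézout bound: 0 ≤ 4 = deg(f)·deg(g), as expected for curves with no common component (the affine F_7-count falls short of the bound because intersections may lie at infinity, over extension fields, or carry multiplicity).


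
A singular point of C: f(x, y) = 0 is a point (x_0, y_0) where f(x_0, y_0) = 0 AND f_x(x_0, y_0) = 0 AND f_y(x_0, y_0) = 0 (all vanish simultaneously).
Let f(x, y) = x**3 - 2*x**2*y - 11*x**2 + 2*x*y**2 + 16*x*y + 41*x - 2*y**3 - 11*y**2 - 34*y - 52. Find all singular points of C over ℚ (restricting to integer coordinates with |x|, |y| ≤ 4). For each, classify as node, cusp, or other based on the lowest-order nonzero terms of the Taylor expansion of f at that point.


Singular points: {(3, -1)}; classification: cusp.

Compute partial derivatives:
  f_x = 3*x**2 - 4*x*y - 22*x + 2*y**2 + 16*y + 41.
  f_y = -2*x**2 + 4*x*y + 16*x - 6*y**2 - 22*y - 34.
Scan x_0 ∈ {−4, ..., 4}. For each x_0, f_y(x_0, y) is a polynomial in y; find its integer roots y ∈ {−4, ..., 4}, then test f_x and f at those candidates.
  x = -4: f_y(-4, y) = -6*y**2 - 38*y - 130; no integer root y with |y| ≤ 4.
  x = -3: f_y(-3, y) = -6*y**2 - 34*y - 100; no integer root y with |y| ≤ 4.
  x = -2: f_y(-2, y) = -6*y**2 - 30*y - 74; no integer root y with |y| ≤ 4.
  x = -1: f_y(-1, y) = -6*y**2 - 26*y - 52; no integer root y with |y| ≤ 4.
  x = 0: f_y(0, y) = -6*y**2 - 22*y - 34; no integer root y with |y| ≤ 4.
  x = 1: f_y(1, y) = -6*y**2 - 18*y - 20; no integer root y with |y| ≤ 4.
  x = 2: f_y(2, y) = -6*y**2 - 14*y - 10; no integer root y with |y| ≤ 4.
  x = 3: f_y(3, y) = -6*y**2 - 10*y - 4; vanishes at y ∈ {-1}. (3, -1): f_x = 0, f = 0 — SINGULAR.
  x = 4: f_y(4, y) = -6*y**2 - 6*y - 2; no integer root y with |y| ≤ 4.
Only singular point on the grid: (3, -1).
Classify: substitute x = 3 + u, y = -1 + v and expand: f = u**3 - 2*u**2*v + 2*u*v**2 - 2*v**3 + v**2.
No constant or linear terms (consistent with a singular point). Quadratic part: v**2. Cubic part: u**3 - 2*u**2*v + 2*u*v**2 - 2*v**3.
The quadratic part v**2 is a perfect square, so there is a single (double) tangent line v = 0, i.e. y = -1. Restricting the cubic part to that line (v = 0) leaves u**3 ≠ 0, so f is not divisible by v and the branch is v² ≈ -u**3 to lowest order — this is a cusp.
Classification: cusp.


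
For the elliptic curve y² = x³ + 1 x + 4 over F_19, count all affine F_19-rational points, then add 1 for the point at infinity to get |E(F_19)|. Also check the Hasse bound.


Affine points = {(0, 2), (0, 17), (1, 5), (1, 14), (5, 1), (5, 18), (6, 6), (6, 13), (8, 7), (8, 12), (9, 1), (9, 18), (10, 8), (10, 11), (11, 4), (11, 15), (14, 8), (14, 11)}; affine count = 18; |E(F_19)| = 19.

Discriminant check: Δ ∝ 4a³ + 27b² = 4·1³ + 27·4² = 4·1 + 27·16 ≡ 18 (mod 19). Nonzero ⇒ E is nonsingular.
For each x ∈ F_19, compute rhs = x³ + 1·x + 4 mod 19, then count y ∈ F_19 with y² ≡ rhs.
  x = 0: rhs = 4, matching y values: 2, 17 (2 points).
  x = 1: rhs = 6, matching y values: 5, 14 (2 points).
  x = 2: rhs = 14, matching y values: none (0 points).
  x = 3: rhs = 15, matching y values: none (0 points).
  x = 4: rhs = 15, matching y values: none (0 points).
  x = 5: rhs = 1, matching y values: 1, 18 (2 points).
  x = 6: rhs = 17, matching y values: 6, 13 (2 points).
  x = 7: rhs = 12, matching y values: none (0 points).
  x = 8: rhs = 11, matching y values: 7, 12 (2 points).
  x = 9: rhs = 1, matching y values: 1, 18 (2 points).
  x = 10: rhs = 7, matching y values: 8, 11 (2 points).
  x = 11: rhs = 16, matching y values: 4, 15 (2 points).
  x = 12: rhs = 15, matching y values: none (0 points).
  x = 13: rhs = 10, matching y values: none (0 points).
  x = 14: rhs = 7, matching y values: 8, 11 (2 points).
  x = 15: rhs = 12, matching y values: none (0 points).
  x = 16: rhs = 12, matching y values: none (0 points).
  x = 17: rhs = 13, matching y values: none (0 points).
  x = 18: rhs = 2, matching y values: none (0 points).
Total affine count: 18.
Full point count |E(F_19)| = 18 + 1 = 19.
Hasse bound: |19 − (19+1)| = |-1| = 1 ≤ 2√19 ≈ 8.7178 ✓.
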